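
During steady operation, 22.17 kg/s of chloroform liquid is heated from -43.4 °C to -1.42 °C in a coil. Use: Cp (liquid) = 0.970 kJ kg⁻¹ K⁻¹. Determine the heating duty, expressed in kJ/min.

Q = ṁ·Cp·ΔT = 22.17 × 0.970 × (-1.42 − -43.4) = 902.78 kJ/s
Heating duty = 54167 kJ/min

Q = 54200 kJ/min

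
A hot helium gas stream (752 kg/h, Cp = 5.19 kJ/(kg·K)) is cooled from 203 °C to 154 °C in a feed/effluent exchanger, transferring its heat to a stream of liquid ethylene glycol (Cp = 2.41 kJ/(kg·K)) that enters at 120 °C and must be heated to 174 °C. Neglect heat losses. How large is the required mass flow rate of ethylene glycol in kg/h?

ṁ_c = 1470 kg/h

Heat released by hot stream: Q = 752 × 5.19 × (203 − 154) = 191240 kJ/h
Energy balance on cold side (adiabatic exchanger): Q = ṁ_c·Cp_c·(T_c,out − T_c,in)
ṁ_c = 191240 / [2.41 × (174 − 120)] = 1469.5 kg/h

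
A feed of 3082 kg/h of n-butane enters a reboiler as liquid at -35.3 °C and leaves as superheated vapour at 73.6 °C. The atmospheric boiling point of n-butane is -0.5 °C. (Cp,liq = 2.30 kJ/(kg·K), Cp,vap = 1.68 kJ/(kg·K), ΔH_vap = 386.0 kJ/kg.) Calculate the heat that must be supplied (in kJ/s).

Q = 506 kJ/s

liquid -35.3→-0.5 °C: 80.04 kJ/kg
vaporisation at -0.5 °C: 386 kJ/kg
vapour -0.5→73.6 °C: 124.49 kJ/kg
Δh = 80.04 + 386 + 124.49 = 590.53 kJ/kg
Q = ṁ·Δh = 3082 kg/h × 590.53 kJ/kg = 1.82e+06 kJ/h
|Q| = 505.56 kW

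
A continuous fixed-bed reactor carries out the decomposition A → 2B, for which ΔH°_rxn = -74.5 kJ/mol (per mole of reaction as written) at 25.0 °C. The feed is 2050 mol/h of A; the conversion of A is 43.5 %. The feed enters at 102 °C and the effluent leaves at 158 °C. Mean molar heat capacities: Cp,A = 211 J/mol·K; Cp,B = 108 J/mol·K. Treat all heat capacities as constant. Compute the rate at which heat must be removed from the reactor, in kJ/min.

Extent of reaction ξ = 0.435 × 2050 = 891.75 mol/h
Reaction term: ξ·ΔH°_rxn = 891.75 × -74.5 = -66435 kJ/h
Sensible, feed 102→25 °C: -33306 kJ/h
Outlet flows (mol/h): A 1158.2, B 1783.5
Sensible, products 25→158 °C: 58122 kJ/h
Q = ΔH = -41620 kJ/h = -11.561 kW
Heat removed = 693.66 kJ/min

Q_out = 694 kJ/min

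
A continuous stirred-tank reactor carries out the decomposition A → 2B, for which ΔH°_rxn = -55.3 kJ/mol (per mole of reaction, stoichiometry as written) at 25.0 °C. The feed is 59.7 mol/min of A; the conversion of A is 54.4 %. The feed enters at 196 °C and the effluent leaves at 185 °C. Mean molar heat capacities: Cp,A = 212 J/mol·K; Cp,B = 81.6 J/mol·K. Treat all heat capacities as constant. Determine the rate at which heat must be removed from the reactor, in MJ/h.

Extent of reaction ξ = 0.544 × 59.7 = 32.477 mol/min
Reaction term: ξ·ΔH°_rxn = 32.477 × -55.3 = -1796 kJ/min
Sensible, feed 196→25 °C: -2164.2 kJ/min
Outlet flows (mol/min): A 27.223, B 64.954
Sensible, products 25→185 °C: 1771.4 kJ/min
Q = ΔH = -2188.8 kJ/min = -36.479 kW
Heat removed = 131.33 MJ/h

Q_out = 131 MJ/h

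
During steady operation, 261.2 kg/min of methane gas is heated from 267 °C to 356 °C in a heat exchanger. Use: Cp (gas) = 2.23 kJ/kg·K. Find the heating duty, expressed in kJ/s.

Q = 864 kJ/s

Q = ṁ·Cp·ΔT = 261.2 × 2.23 × (356 − 267) = 51840 kJ/min
Converting: 51840 / 60 s = 864.01 kW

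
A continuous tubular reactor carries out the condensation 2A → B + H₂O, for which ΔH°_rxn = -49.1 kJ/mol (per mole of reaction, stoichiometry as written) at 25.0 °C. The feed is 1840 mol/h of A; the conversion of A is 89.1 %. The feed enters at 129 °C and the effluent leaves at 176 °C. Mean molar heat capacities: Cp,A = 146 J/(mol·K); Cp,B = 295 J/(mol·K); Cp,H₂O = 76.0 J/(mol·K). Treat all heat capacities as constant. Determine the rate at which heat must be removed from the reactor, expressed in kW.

Extent of reaction ξ = 0.891 × 1840 / 2 = 819.72 mol/h
Reaction term: ξ·ΔH°_rxn = 819.72 × -49.1 = -40248 kJ/h
Sensible, feed 129→25 °C: -27939 kJ/h
Outlet flows (mol/h): A 200.56, B 819.72, H₂O 819.72
Sensible, products 25→176 °C: 50343 kJ/h
Q = ΔH = -17844 kJ/h = -4.9566 kW
Heat removed = 4.9566 kW

Q_out = 4.96 kW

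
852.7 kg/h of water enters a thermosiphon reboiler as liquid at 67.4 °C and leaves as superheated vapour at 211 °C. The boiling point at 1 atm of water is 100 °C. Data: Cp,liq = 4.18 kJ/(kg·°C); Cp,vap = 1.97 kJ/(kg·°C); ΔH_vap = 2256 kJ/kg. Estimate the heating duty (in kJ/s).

Q = 618 kJ/s

liquid 67.4→100 °C: 136.27 kJ/kg
vaporisation at 100 °C: 2256 kJ/kg
vapour 100→211 °C: 218.67 kJ/kg
Δh = 136.27 + 2256 + 218.67 = 2610.9 kJ/kg
Q = ṁ·Δh = 852.7 kg/h × 2610.9 kJ/kg = 2.2263e+06 kJ/h
|Q| = 618.43 kW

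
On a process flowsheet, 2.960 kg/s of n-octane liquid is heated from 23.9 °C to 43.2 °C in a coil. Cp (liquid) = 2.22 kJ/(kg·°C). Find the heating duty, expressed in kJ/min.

Q = 7610 kJ/min

Q = ṁ·Cp·ΔT = 2.960 × 2.22 × (43.2 − 23.9) = 126.82 kJ/s
Heating duty = 7609.4 kJ/min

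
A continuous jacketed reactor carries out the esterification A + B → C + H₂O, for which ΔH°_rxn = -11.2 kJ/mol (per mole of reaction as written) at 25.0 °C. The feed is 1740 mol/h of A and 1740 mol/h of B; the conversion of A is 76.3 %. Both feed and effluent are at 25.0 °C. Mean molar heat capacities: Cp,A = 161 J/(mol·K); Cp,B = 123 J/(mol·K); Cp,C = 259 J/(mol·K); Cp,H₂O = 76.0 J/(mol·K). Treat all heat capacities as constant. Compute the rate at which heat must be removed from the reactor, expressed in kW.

Q_out = 4.13 kW

Extent of reaction ξ = 0.763 × 1740 = 1327.6 mol/h
Reaction term: ξ·ΔH°_rxn = 1327.6 × -11.2 = -14869 kJ/h
Q = ΔH = -14869 kJ/h = -4.1304 kW
Heat removed = 4.1304 kW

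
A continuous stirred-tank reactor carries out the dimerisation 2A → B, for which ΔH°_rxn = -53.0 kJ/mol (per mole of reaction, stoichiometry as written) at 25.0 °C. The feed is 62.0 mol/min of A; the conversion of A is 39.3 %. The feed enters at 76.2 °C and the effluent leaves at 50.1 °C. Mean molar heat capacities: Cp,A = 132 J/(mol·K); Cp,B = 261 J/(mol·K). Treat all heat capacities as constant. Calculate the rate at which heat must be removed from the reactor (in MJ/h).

Q_out = 51.6 MJ/h

Extent of reaction ξ = 0.393 × 62.0 / 2 = 12.183 mol/min
Reaction term: ξ·ΔH°_rxn = 12.183 × -53.0 = -645.7 kJ/min
Sensible, feed 76.2→25 °C: -419.02 kJ/min
Outlet flows (mol/min): A 37.634, B 12.183
Sensible, products 25→50.1 °C: 204.5 kJ/min
Q = ΔH = -860.22 kJ/min = -14.337 kW
Heat removed = 51.613 MJ/h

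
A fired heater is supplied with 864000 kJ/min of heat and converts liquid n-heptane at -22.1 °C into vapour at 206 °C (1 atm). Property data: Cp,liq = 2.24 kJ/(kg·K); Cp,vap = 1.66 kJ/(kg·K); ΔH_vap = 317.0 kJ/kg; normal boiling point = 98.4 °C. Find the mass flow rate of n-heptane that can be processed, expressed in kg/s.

Δh = 2.24×(98.4−-22.1) + 317.0 + 1.66×(206−98.4) = 765.54 kJ/kg
Q = 864000 kJ/min = 14400 kJ/s = 14400 kJ/s
ṁ = Q/Δh = 14400 / 765.54 = 18.81 kg/s

ṁ = 18.8 kg/s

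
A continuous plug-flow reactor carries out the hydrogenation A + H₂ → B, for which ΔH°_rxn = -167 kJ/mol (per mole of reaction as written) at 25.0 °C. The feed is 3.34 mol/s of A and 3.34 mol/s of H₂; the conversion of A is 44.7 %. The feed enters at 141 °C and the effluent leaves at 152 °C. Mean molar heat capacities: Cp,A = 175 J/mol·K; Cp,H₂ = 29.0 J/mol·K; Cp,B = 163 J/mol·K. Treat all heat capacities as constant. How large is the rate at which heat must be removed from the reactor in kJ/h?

Q_out = 899000 kJ/h

Extent of reaction ξ = 0.447 × 3.34 = 1.493 mol/s
Reaction term: ξ·ΔH°_rxn = 1.493 × -167 = -249.33 kJ/s
Sensible, feed 141→25 °C: -79.038 kJ/s
Outlet flows (mol/s): A 1.847, H₂ 1.847, B 1.493
Sensible, products 25→152 °C: 78.759 kJ/s
Q = ΔH = -249.61 kJ/s = -249.61 kW
Heat removed = 898580 kJ/h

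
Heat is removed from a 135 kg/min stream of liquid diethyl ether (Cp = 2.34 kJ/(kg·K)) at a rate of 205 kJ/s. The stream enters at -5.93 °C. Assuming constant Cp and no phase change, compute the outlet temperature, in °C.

Q = 205 kJ/s = 12300 kJ/min
ΔT = Q/(ṁ·Cp) = 12300/(135×2.34) = 38.936 K
T_out = -5.93 − 38.936 = -44.866 °C

T_out = -44.9 °C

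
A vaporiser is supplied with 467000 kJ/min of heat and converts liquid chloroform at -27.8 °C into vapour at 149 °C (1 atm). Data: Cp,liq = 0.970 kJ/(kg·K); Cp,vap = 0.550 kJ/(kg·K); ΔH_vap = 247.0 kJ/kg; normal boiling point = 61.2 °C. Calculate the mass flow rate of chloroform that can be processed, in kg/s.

ṁ = 20.4 kg/s

Δh = 0.970×(61.2−-27.8) + 247.0 + 0.550×(149−61.2) = 381.62 kJ/kg
Q = 467000 kJ/min = 7783.3 kJ/s = 7783.3 kJ/s
ṁ = Q/Δh = 7783.3 / 381.62 = 20.396 kg/s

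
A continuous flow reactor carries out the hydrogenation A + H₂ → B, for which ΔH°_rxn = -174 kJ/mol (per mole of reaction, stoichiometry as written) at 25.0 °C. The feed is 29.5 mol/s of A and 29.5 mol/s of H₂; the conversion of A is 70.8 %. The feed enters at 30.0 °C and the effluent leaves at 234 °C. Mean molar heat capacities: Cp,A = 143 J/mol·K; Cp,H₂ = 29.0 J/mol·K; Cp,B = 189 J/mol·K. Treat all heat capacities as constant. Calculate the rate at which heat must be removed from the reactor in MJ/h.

Q_out = 9090 MJ/h

Extent of reaction ξ = 0.708 × 29.5 = 20.886 mol/s
Reaction term: ξ·ΔH°_rxn = 20.886 × -174 = -3634.2 kJ/s
Sensible, feed 30.0→25 °C: -25.37 kJ/s
Outlet flows (mol/s): A 8.614, H₂ 8.614, B 20.886
Sensible, products 25→234 °C: 1134.7 kJ/s
Q = ΔH = -2524.9 kJ/s = -2524.9 kW
Heat removed = 9089.5 MJ/h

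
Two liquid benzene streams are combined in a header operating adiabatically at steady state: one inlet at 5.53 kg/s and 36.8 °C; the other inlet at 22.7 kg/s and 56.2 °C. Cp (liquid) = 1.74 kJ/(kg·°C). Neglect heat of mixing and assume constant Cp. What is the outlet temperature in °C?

Adiabatic, steady state ⇒ Σ ṁᵢCp,ᵢ(T_out − Tᵢ) = 0
Σ ṁᵢCp,ᵢTᵢ = 5.53×1.74×36.8 + 22.7×1.74×56.2 = 2573.9
Σ ṁᵢCp,ᵢ = 5.53×1.74 + 22.7×1.74 = 49.12
T_out = 2573.9 / 49.12 = 52.4 °C

T_out = 52.4 °C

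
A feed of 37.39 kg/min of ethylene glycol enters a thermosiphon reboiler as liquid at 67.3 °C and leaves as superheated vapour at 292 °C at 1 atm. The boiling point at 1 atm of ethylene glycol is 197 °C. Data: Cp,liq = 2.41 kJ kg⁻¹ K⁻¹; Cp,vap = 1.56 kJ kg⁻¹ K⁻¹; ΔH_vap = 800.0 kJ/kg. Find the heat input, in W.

Q = 786000 W

liquid 67.3→197 °C: 312.58 kJ/kg
vaporisation at 197 °C: 800 kJ/kg
vapour 197→292 °C: 148.2 kJ/kg
Δh = 312.58 + 800 + 148.2 = 1260.8 kJ/kg
Q = ṁ·Δh = 37.39 kg/min × 1260.8 kJ/kg = 47140 kJ/min
|Q| = 785.67 kW = 785670 W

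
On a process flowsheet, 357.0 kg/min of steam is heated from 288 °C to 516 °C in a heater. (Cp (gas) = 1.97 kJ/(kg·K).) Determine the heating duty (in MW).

Q = ṁ·Cp·ΔT = 357.0 × 1.97 × (516 − 288) = 160350 kJ/min
Converting: 160350 / 60 s = 2672.5 kW
Heating duty = 2.6725 MW

Q = 2.67 MW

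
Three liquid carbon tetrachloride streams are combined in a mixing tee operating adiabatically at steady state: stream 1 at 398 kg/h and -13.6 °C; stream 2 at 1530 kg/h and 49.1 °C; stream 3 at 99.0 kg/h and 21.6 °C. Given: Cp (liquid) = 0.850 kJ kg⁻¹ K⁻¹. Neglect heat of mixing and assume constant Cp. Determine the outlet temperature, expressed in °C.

Adiabatic, steady state ⇒ Σ ṁᵢCp,ᵢ(T_out − Tᵢ) = 0
Σ ṁᵢCp,ᵢTᵢ = 398×0.850×-13.6 + 1530×0.850×49.1 + 99.0×0.850×21.6 = 61071
Σ ṁᵢCp,ᵢ = 398×0.850 + 1530×0.850 + 99.0×0.850 = 1723
T_out = 61071 / 1723 = 35.446 °C

T_out = 35.4 °C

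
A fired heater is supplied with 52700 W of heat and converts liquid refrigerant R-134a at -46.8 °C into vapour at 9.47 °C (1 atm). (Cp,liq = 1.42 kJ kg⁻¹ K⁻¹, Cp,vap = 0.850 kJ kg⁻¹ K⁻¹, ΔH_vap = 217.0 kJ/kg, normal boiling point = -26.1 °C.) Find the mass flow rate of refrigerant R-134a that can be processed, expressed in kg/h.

Δh = 1.42×(-26.1−-46.8) + 217.0 + 0.850×(9.47−-26.1) = 276.63 kJ/kg
Q = 52700 W = 52.7 kJ/s = 189720 kJ/h
ṁ = Q/Δh = 189720 / 276.63 = 685.83 kg/h

ṁ = 686 kg/h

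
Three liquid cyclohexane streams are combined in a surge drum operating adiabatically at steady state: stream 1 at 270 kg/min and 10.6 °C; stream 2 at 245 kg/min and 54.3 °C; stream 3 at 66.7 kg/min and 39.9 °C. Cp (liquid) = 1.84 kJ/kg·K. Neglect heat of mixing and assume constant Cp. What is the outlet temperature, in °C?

No heat crosses the boundary, so H_out = H_in.
T_out = Σ ṁᵢCp,ᵢTᵢ / Σ ṁᵢCp,ᵢ
      = 34641 / 1070.3 = 32.365 °C

T_out = 32.4 °C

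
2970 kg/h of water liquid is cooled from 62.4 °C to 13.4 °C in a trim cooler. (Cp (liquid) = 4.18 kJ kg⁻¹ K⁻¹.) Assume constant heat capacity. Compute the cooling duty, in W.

Q_c = 169000 W

Q = ṁ·Cp·ΔT = 2970 × 4.18 × (13.4 − 62.4) = -608320 kJ/h
Converting: 608320 / 3600 s = 168.98 kW
Cooling duty = 168980 W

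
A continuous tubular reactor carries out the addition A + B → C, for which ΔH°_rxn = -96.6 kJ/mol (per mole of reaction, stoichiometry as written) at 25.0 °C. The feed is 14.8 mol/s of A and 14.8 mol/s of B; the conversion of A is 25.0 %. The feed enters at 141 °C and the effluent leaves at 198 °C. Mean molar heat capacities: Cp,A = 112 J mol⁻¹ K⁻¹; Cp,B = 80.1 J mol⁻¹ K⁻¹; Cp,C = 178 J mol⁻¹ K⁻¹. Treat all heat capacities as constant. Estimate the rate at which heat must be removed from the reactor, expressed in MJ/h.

Extent of reaction ξ = 0.250 × 14.8 = 3.7 mol/s
Reaction term: ξ·ΔH°_rxn = 3.7 × -96.6 = -357.42 kJ/s
Sensible, feed 141→25 °C: -329.8 kJ/s
Outlet flows (mol/s): A 11.1, B 11.1, C 3.7
Sensible, products 25→198 °C: 482.83 kJ/s
Q = ΔH = -204.39 kJ/s = -204.39 kW
Heat removed = 735.8 MJ/h

Q_out = 736 MJ/h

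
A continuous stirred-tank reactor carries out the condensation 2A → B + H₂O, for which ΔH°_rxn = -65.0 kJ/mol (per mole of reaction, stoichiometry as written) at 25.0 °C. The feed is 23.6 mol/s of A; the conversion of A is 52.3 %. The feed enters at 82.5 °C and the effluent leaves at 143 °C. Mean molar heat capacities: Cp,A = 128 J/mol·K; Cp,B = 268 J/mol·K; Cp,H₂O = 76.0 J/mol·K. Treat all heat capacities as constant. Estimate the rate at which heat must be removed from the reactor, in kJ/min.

Q_out = 9260 kJ/min

Extent of reaction ξ = 0.523 × 23.6 / 2 = 6.1714 mol/s
Reaction term: ξ·ΔH°_rxn = 6.1714 × -65.0 = -401.14 kJ/s
Sensible, feed 82.5→25 °C: -173.7 kJ/s
Outlet flows (mol/s): A 11.257, B 6.1714, H₂O 6.1714
Sensible, products 25→143 °C: 420.54 kJ/s
Q = ΔH = -154.3 kJ/s = -154.3 kW
Heat removed = 9257.9 kJ/min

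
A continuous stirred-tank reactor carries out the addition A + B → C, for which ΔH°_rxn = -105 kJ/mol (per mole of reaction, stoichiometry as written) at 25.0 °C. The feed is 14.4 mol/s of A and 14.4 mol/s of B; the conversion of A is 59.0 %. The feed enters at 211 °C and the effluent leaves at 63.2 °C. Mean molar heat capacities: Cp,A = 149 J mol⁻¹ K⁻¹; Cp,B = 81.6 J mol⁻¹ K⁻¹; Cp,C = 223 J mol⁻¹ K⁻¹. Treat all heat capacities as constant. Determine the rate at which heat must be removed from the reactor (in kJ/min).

Extent of reaction ξ = 0.590 × 14.4 = 8.496 mol/s
Reaction term: ξ·ΔH°_rxn = 8.496 × -105 = -892.08 kJ/s
Sensible, feed 211→25 °C: -617.64 kJ/s
Outlet flows (mol/s): A 5.904, B 5.904, C 8.496
Sensible, products 25→63.2 °C: 124.38 kJ/s
Q = ΔH = -1385.3 kJ/s = -1385.3 kW
Heat removed = 83120 kJ/min

Q_out = 83100 kJ/min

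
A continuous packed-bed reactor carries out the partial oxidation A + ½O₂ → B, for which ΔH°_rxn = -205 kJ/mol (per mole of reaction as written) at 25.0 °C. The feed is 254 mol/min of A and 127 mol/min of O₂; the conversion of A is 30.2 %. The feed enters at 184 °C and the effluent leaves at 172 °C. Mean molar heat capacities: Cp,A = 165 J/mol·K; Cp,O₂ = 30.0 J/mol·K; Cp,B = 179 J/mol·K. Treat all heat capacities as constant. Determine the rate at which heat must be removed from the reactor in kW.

Q_out = 271 kW

Extent of reaction ξ = 0.302 × 254 = 76.708 mol/min
Reaction term: ξ·ΔH°_rxn = 76.708 × -205 = -15725 kJ/min
Sensible, feed 184→25 °C: -7269.5 kJ/min
Outlet flows (mol/min): A 177.29, O₂ 88.646, B 76.708
Sensible, products 25→172 °C: 6709.6 kJ/min
Q = ΔH = -16285 kJ/min = -271.42 kW
Heat removed = 271.42 kW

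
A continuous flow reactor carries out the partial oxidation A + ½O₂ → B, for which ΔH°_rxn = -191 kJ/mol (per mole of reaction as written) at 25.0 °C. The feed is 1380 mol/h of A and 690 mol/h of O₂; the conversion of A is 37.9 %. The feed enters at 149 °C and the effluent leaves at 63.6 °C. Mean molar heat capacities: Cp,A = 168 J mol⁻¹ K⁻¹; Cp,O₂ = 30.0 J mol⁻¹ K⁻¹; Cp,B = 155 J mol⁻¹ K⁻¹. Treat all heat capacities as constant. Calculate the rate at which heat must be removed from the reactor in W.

Extent of reaction ξ = 0.379 × 1380 = 523.02 mol/h
Reaction term: ξ·ΔH°_rxn = 523.02 × -191 = -99897 kJ/h
Sensible, feed 149→25 °C: -31315 kJ/h
Outlet flows (mol/h): A 856.98, O₂ 428.49, B 523.02
Sensible, products 25→63.6 °C: 9182.8 kJ/h
Q = ΔH = -122030 kJ/h = -33.897 kW
Heat removed = 33897 W

Q_out = 33900 W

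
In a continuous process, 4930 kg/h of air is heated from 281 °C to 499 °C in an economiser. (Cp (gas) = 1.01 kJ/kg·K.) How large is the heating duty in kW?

Q = ṁ·Cp·ΔT = 4930 × 1.01 × (499 − 281) = 1.0855e+06 kJ/h
Converting: 1.0855e+06 / 3600 s = 301.52 kW

Q = 302 kW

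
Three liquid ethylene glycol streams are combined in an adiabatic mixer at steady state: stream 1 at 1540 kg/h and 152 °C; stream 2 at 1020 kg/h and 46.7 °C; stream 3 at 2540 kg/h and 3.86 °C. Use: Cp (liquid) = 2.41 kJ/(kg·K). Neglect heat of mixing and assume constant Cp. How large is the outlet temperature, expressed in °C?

Adiabatic, steady state ⇒ Σ ṁᵢCp,ᵢ(T_out − Tᵢ) = 0
Σ ṁᵢCp,ᵢTᵢ = 1540×2.41×152 + 1020×2.41×46.7 + 2540×2.41×3.86 = 702560
Σ ṁᵢCp,ᵢ = 1540×2.41 + 1020×2.41 + 2540×2.41 = 12291
T_out = 702560 / 12291 = 57.16 °C

T_out = 57.2 °C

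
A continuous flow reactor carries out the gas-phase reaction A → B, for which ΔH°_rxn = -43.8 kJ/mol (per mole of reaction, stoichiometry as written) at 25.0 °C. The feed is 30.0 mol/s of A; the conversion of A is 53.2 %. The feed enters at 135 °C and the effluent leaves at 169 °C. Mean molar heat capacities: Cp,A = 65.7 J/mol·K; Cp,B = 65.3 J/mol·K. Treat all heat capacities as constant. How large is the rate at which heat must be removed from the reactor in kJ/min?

Extent of reaction ξ = 0.532 × 30.0 = 15.96 mol/s
Reaction term: ξ·ΔH°_rxn = 15.96 × -43.8 = -699.05 kJ/s
Sensible, feed 135→25 °C: -216.81 kJ/s
Outlet flows (mol/s): A 14.04, B 15.96
Sensible, products 25→169 °C: 282.9 kJ/s
Q = ΔH = -632.95 kJ/s = -632.95 kW
Heat removed = 37977 kJ/min

Q_out = 38000 kJ/min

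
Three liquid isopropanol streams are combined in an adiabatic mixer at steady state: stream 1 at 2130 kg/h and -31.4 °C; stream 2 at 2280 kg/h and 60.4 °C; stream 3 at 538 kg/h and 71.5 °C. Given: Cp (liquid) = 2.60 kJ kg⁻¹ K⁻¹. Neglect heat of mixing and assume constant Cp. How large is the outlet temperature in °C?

T_out = 22.1 °C

No heat crosses the boundary, so H_out = H_in.
T_out = Σ ṁᵢCp,ᵢTᵢ / Σ ṁᵢCp,ᵢ
      = 284170 / 12865 = 22.089 °C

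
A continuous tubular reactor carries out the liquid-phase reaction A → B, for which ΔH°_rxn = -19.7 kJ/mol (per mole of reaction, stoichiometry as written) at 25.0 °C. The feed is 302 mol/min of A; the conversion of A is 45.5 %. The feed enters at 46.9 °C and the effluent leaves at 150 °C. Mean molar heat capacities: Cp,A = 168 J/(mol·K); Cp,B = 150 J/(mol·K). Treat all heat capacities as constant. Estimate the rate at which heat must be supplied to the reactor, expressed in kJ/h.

Q_in = 133000 kJ/h

Extent of reaction ξ = 0.455 × 302 = 137.41 mol/min
Reaction term: ξ·ΔH°_rxn = 137.41 × -19.7 = -2707 kJ/min
Sensible, feed 46.9→25 °C: -1111.1 kJ/min
Outlet flows (mol/min): A 164.59, B 137.41
Sensible, products 25→150 °C: 6032.8 kJ/min
Q = ΔH = 2214.7 kJ/min = 36.912 kW
Heat supplied = 132880 kJ/h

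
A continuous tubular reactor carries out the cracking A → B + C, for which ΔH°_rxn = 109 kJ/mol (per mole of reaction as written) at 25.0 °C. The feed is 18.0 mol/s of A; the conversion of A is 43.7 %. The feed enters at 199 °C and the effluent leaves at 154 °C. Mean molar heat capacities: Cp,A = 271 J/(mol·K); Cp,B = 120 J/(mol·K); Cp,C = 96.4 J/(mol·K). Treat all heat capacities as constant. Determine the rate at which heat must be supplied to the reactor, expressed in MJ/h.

Q_in = 2100 MJ/h

Extent of reaction ξ = 0.437 × 18.0 = 7.866 mol/s
Reaction term: ξ·ΔH°_rxn = 7.866 × 109 = 857.39 kJ/s
Sensible, feed 199→25 °C: -848.77 kJ/s
Outlet flows (mol/s): A 10.134, B 7.866, C 7.866
Sensible, products 25→154 °C: 573.86 kJ/s
Q = ΔH = 582.48 kJ/s = 582.48 kW
Heat supplied = 2096.9 MJ/h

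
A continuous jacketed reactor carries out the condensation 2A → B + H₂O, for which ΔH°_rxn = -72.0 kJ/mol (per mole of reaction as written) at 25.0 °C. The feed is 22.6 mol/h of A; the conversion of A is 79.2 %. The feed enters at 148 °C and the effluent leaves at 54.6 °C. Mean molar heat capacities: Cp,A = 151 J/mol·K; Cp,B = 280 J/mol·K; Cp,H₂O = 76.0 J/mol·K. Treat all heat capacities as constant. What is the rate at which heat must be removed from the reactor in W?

Extent of reaction ξ = 0.792 × 22.6 / 2 = 8.9496 mol/h
Reaction term: ξ·ΔH°_rxn = 8.9496 × -72.0 = -644.37 kJ/h
Sensible, feed 148→25 °C: -419.75 kJ/h
Outlet flows (mol/h): A 4.7008, B 8.9496, H₂O 8.9496
Sensible, products 25→54.6 °C: 115.32 kJ/h
Q = ΔH = -948.8 kJ/h = -0.26356 kW
Heat removed = 263.56 W

Q_out = 264 W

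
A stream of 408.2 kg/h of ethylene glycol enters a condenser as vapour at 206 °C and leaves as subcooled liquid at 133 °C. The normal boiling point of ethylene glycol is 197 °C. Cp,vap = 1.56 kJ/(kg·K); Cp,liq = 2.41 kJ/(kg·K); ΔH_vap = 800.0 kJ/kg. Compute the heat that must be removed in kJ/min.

Q_c = 6590 kJ/min

vapour 206→197 °C: -14.04 kJ/kg
condensation at 197 °C: -800 kJ/kg
liquid 197→133 °C: -154.24 kJ/kg
Δh = -14.04 + -800 + -154.24 = -968.28 kJ/kg
Q = ṁ·Δh = 408.2 kg/h × -968.28 kJ/kg = -395250 kJ/h
|Q| = 109.79 kW = 6587.5 kJ/min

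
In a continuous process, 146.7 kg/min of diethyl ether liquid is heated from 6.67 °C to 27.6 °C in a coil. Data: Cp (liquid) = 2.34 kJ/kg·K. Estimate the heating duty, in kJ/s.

Q = ṁ·Cp·ΔT = 146.7 × 2.34 × (27.6 − 6.67) = 7184.8 kJ/min
Converting: 7184.8 / 60 s = 119.75 kW

Q = 120 kJ/s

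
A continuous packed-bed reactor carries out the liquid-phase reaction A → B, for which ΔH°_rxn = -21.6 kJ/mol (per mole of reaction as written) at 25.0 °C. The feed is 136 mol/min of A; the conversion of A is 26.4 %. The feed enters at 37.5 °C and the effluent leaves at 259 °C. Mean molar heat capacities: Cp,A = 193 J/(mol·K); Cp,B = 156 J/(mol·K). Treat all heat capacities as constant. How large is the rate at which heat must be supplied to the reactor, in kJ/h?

Extent of reaction ξ = 0.264 × 136 = 35.904 mol/min
Reaction term: ξ·ΔH°_rxn = 35.904 × -21.6 = -775.53 kJ/min
Sensible, feed 37.5→25 °C: -328.1 kJ/min
Outlet flows (mol/min): A 100.1, B 35.904
Sensible, products 25→259 °C: 5831.2 kJ/min
Q = ΔH = 4727.5 kJ/min = 78.792 kW
Heat supplied = 283650 kJ/h

Q_in = 284000 kJ/h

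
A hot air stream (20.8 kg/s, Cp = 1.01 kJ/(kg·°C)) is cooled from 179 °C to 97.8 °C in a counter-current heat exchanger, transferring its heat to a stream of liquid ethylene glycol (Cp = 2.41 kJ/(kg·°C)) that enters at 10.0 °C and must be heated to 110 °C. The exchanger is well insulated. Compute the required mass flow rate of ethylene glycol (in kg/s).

ṁ_c = 7.08 kg/s

Heat released by hot stream: Q = 20.8 × 1.01 × (179 − 97.8) = 1705.8 kJ/s
Energy balance on cold side (adiabatic exchanger): Q = ṁ_c·Cp_c·(T_c,out − T_c,in)
ṁ_c = 1705.8 / [2.41 × (110 − 10.0)] = 7.0782 kg/s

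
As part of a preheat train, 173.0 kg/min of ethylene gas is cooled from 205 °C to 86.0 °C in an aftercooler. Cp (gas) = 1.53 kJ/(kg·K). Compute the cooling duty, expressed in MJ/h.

Q = ṁ·Cp·ΔT = 173.0 × 1.53 × (86.0 − 205) = -31498 kJ/min
Converting: 31498 / 60 s = 524.97 kW
Cooling duty = 1889.9 MJ/h

Q_c = 1890 MJ/h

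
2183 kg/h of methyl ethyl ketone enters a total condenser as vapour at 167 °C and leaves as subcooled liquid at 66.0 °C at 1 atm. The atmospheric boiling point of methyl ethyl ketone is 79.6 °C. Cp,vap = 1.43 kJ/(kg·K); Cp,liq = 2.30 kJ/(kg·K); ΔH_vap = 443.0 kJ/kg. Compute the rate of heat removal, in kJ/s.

vapour 167→79.6 °C: -124.98 kJ/kg
condensation at 79.6 °C: -443 kJ/kg
liquid 79.6→66.0 °C: -31.28 kJ/kg
Δh = -124.98 + -443 + -31.28 = -599.26 kJ/kg
Q = ṁ·Δh = 2183 kg/h × -599.26 kJ/kg = -1.3082e+06 kJ/h
|Q| = 363.39 kW

Q_c = 363 kJ/s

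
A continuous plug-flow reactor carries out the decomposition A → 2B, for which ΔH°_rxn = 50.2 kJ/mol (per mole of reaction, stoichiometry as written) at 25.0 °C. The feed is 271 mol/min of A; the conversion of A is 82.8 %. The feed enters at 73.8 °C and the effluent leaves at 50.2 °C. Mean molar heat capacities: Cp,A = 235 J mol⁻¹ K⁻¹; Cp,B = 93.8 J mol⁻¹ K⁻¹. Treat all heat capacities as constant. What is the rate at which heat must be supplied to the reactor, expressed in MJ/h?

Extent of reaction ξ = 0.828 × 271 = 224.39 mol/min
Reaction term: ξ·ΔH°_rxn = 224.39 × 50.2 = 11264 kJ/min
Sensible, feed 73.8→25 °C: -3107.8 kJ/min
Outlet flows (mol/min): A 46.612, B 448.78
Sensible, products 25→50.2 °C: 1336.8 kJ/min
Q = ΔH = 9493.3 kJ/min = 158.22 kW
Heat supplied = 569.6 MJ/h

Q_in = 570 MJ/h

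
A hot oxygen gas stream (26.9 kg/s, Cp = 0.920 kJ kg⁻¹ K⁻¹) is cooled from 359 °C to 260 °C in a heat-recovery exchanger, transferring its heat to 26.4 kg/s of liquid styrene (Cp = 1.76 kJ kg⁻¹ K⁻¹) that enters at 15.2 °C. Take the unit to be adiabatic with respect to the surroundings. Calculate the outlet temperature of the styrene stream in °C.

T_c,out = 67.9 °C

Heat released by hot stream: Q = 26.9 × 0.920 × (359 − 260) = 2450.1 kJ/s
Energy balance on cold side (adiabatic exchanger): Q = ṁ_c·Cp_c·(T_c,out − T_c,in)
T_c,out = 15.2 + 2450.1/(26.4 × 1.76) = 67.93 °C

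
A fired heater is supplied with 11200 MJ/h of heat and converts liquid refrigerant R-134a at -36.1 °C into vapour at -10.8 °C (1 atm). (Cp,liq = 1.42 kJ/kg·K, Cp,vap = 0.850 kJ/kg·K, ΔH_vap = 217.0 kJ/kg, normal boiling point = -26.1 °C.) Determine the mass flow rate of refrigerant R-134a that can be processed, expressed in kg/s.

Δh = 1.42×(-26.1−-36.1) + 217.0 + 0.850×(-10.8−-26.1) = 244.2 kJ/kg
Q = 11200 MJ/h = 3111.1 kJ/s = 3111.1 kJ/s
ṁ = Q/Δh = 3111.1 / 244.2 = 12.74 kg/s

ṁ = 12.7 kg/s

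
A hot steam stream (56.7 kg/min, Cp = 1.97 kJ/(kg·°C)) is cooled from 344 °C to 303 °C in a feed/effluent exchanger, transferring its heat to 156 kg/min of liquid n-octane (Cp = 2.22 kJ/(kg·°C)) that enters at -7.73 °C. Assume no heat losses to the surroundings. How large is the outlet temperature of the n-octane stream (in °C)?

T_c,out = 5.49 °C

Heat released by hot stream: Q = 56.7 × 1.97 × (344 − 303) = 4579.7 kJ/min
Energy balance on cold side (adiabatic exchanger): Q = ṁ_c·Cp_c·(T_c,out − T_c,in)
T_c,out = -7.73 + 4579.7/(156 × 2.22) = 5.4938 °C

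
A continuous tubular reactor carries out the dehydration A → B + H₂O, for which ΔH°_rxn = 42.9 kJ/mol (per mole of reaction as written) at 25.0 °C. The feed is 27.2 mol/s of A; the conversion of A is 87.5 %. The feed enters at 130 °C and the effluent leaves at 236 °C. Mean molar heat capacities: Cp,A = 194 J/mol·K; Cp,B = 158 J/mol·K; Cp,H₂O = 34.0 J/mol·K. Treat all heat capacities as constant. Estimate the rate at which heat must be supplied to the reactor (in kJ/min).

Extent of reaction ξ = 0.875 × 27.2 = 23.8 mol/s
Reaction term: ξ·ΔH°_rxn = 23.8 × 42.9 = 1021 kJ/s
Sensible, feed 130→25 °C: -554.06 kJ/s
Outlet flows (mol/s): A 3.4, B 23.8, H₂O 23.8
Sensible, products 25→236 °C: 1103.4 kJ/s
Q = ΔH = 1570.3 kJ/s = 1570.3 kW
Heat supplied = 94219 kJ/min

Q_in = 94200 kJ/min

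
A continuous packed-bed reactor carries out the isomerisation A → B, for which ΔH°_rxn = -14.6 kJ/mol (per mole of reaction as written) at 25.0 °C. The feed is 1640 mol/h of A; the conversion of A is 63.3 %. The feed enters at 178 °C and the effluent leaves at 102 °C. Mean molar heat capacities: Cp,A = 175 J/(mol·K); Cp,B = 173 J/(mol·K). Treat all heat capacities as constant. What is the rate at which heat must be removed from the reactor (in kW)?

Extent of reaction ξ = 0.633 × 1640 = 1038.1 mol/h
Reaction term: ξ·ΔH°_rxn = 1038.1 × -14.6 = -15157 kJ/h
Sensible, feed 178→25 °C: -43911 kJ/h
Outlet flows (mol/h): A 601.88, B 1038.1
Sensible, products 25→102 °C: 21939 kJ/h
Q = ΔH = -37128 kJ/h = -10.313 kW
Heat removed = 10.313 kW

Q_out = 10.3 kW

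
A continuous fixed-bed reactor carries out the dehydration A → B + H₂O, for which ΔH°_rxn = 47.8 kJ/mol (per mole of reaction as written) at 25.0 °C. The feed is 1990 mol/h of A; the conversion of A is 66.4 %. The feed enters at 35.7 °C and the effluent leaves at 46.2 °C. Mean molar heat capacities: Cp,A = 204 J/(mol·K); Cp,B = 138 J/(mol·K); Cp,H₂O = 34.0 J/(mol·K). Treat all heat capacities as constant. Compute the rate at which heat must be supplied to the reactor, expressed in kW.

Q_in = 18.5 kW

Extent of reaction ξ = 0.664 × 1990 = 1321.4 mol/h
Reaction term: ξ·ΔH°_rxn = 1321.4 × 47.8 = 63161 kJ/h
Sensible, feed 35.7→25 °C: -4343.8 kJ/h
Outlet flows (mol/h): A 668.64, B 1321.4, H₂O 1321.4
Sensible, products 25→46.2 °C: 7709.9 kJ/h
Q = ΔH = 66527 kJ/h = 18.48 kW
Heat supplied = 18.48 kW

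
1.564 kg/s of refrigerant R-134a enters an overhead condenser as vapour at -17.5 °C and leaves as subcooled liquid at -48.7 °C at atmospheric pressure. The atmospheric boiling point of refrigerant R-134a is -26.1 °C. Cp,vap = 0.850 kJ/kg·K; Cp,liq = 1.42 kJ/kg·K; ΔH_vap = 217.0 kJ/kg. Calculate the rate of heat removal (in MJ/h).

vapour -17.5→-26.1 °C: -7.31 kJ/kg
condensation at -26.1 °C: -217 kJ/kg
liquid -26.1→-48.7 °C: -32.092 kJ/kg
Δh = -7.31 + -217 + -32.092 = -256.4 kJ/kg
Q = ṁ·Δh = 1.564 kg/s × -256.4 kJ/kg = -401.01 kJ/s
|Q| = 401.01 kW = 1443.6 MJ/h

Q_c = 1440 MJ/h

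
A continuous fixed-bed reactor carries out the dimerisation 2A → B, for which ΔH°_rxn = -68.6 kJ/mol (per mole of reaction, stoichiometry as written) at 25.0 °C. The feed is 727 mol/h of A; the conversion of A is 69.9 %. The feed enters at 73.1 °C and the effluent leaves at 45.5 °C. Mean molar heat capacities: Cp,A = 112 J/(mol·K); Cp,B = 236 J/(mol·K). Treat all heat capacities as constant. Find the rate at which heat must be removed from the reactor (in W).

Extent of reaction ξ = 0.699 × 727 / 2 = 254.09 mol/h
Reaction term: ξ·ΔH°_rxn = 254.09 × -68.6 = -17430 kJ/h
Sensible, feed 73.1→25 °C: -3916.5 kJ/h
Outlet flows (mol/h): A 218.83, B 254.09
Sensible, products 25→45.5 °C: 1731.7 kJ/h
Q = ΔH = -19615 kJ/h = -5.4486 kW
Heat removed = 5448.6 W

Q_out = 5450 W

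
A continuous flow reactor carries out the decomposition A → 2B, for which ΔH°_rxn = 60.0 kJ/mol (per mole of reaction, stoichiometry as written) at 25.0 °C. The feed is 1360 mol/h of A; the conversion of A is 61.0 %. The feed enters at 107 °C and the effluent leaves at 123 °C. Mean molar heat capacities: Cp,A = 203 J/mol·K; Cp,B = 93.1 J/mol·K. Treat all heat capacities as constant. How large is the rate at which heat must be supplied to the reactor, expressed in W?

Q_in = 14700 W

Extent of reaction ξ = 0.610 × 1360 = 829.6 mol/h
Reaction term: ξ·ΔH°_rxn = 829.6 × 60.0 = 49776 kJ/h
Sensible, feed 107→25 °C: -22639 kJ/h
Outlet flows (mol/h): A 530.4, B 1659.2
Sensible, products 25→123 °C: 25690 kJ/h
Q = ΔH = 52827 kJ/h = 14.674 kW
Heat supplied = 14674 W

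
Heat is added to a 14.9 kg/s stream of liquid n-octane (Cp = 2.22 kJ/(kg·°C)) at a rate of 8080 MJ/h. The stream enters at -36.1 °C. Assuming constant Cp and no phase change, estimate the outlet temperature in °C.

T_out = 31.8 °C

Q = 8080 MJ/h = 2244.4 kJ/s
ΔT = Q/(ṁ·Cp) = 2244.4/(14.9×2.22) = 67.853 K
T_out = -36.1 + 67.853 = 31.753 °C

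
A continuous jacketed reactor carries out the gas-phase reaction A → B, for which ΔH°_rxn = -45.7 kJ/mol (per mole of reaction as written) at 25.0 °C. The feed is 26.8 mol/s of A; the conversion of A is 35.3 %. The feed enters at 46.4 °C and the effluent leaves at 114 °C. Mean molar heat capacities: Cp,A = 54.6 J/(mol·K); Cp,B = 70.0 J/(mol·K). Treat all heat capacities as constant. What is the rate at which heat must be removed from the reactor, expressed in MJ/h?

Extent of reaction ξ = 0.353 × 26.8 = 9.4604 mol/s
Reaction term: ξ·ΔH°_rxn = 9.4604 × -45.7 = -432.34 kJ/s
Sensible, feed 46.4→25 °C: -31.314 kJ/s
Outlet flows (mol/s): A 17.34, B 9.4604
Sensible, products 25→114 °C: 143.2 kJ/s
Q = ΔH = -320.46 kJ/s = -320.46 kW
Heat removed = 1153.6 MJ/h

Q_out = 1150 MJ/h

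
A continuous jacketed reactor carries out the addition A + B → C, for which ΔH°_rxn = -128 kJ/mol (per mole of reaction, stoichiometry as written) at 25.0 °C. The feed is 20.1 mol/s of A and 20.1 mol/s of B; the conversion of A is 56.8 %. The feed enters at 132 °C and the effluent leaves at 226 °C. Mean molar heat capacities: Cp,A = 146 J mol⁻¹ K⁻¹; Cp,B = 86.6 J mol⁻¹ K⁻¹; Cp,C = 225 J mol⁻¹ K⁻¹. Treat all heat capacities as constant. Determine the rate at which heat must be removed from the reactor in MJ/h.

Extent of reaction ξ = 0.568 × 20.1 = 11.417 mol/s
Reaction term: ξ·ΔH°_rxn = 11.417 × -128 = -1461.4 kJ/s
Sensible, feed 132→25 °C: -500.25 kJ/s
Outlet flows (mol/s): A 8.6832, B 8.6832, C 11.417
Sensible, products 25→226 °C: 922.29 kJ/s
Q = ΔH = -1039.3 kJ/s = -1039.3 kW
Heat removed = 3741.5 MJ/h

Q_out = 3740 MJ/h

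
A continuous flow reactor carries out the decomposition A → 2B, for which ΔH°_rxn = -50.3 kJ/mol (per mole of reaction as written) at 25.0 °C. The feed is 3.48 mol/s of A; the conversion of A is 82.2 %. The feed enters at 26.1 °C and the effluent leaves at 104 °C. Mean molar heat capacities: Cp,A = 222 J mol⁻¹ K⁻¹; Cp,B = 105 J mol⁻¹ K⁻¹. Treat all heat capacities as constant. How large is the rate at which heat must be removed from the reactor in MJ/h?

Extent of reaction ξ = 0.822 × 3.48 = 2.8606 mol/s
Reaction term: ξ·ΔH°_rxn = 2.8606 × -50.3 = -143.89 kJ/s
Sensible, feed 26.1→25 °C: -0.84982 kJ/s
Outlet flows (mol/s): A 0.61944, B 5.7211
Sensible, products 25→104 °C: 58.32 kJ/s
Q = ΔH = -86.416 kJ/s = -86.416 kW
Heat removed = 311.1 MJ/h

Q_out = 311 MJ/h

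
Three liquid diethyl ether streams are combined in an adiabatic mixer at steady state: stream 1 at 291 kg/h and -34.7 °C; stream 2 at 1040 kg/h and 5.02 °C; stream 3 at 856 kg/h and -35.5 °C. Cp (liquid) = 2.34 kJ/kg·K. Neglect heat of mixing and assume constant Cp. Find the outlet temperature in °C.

Energy balance with Q = 0: Σ ṁᵢCp,ᵢ(T_out − Tᵢ) = 0
Σ ṁᵢCp,ᵢTᵢ = 291×2.34×-34.7 + 1040×2.34×5.02 + 856×2.34×-35.5 = -82520
Σ ṁᵢCp,ᵢ = 291×2.34 + 1040×2.34 + 856×2.34 = 5117.6
T_out = -82520 / 5117.6 = -16.125 °C

T_out = -16.1 °C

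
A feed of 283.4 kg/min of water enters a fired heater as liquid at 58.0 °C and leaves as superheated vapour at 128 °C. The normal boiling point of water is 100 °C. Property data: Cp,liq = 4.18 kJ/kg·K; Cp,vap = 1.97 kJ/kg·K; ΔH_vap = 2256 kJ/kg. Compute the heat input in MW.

liquid 58.0→100 °C: 175.56 kJ/kg
vaporisation at 100 °C: 2256 kJ/kg
vapour 100→128 °C: 55.16 kJ/kg
Δh = 175.56 + 2256 + 55.16 = 2486.7 kJ/kg
Q = ṁ·Δh = 283.4 kg/min × 2486.7 kJ/kg = 704740 kJ/min
|Q| = 11746 kW = 11.746 MW

Q = 11.7 MW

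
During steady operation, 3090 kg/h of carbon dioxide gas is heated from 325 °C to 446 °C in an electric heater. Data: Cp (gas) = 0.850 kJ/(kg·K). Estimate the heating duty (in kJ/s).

Q = ṁ·Cp·ΔT = 3090 × 0.850 × (446 − 325) = 317810 kJ/h
Converting: 317810 / 3600 s = 88.28 kW

Q = 88.3 kJ/s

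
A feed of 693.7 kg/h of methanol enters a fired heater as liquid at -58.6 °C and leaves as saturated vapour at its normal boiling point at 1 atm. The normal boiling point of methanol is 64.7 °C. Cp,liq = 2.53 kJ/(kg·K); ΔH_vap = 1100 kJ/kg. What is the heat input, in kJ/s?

liquid -58.6→64.7 °C: 311.95 kJ/kg
vaporisation at 64.7 °C: 1100 kJ/kg
Δh = 311.95 + 1100 = 1411.9 kJ/kg
Q = ṁ·Δh = 693.7 kg/h × 1411.9 kJ/kg = 979470 kJ/h
|Q| = 272.07 kW

Q = 272 kJ/s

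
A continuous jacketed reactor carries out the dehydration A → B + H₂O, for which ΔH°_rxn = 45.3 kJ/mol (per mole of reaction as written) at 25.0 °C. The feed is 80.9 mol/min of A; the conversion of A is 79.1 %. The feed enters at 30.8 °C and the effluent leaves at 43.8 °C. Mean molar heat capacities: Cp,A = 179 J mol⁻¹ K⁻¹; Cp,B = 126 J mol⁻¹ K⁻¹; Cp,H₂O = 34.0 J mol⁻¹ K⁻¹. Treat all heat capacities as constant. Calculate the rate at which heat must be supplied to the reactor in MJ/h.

Q_in = 184 MJ/h

Extent of reaction ξ = 0.791 × 80.9 = 63.992 mol/min
Reaction term: ξ·ΔH°_rxn = 63.992 × 45.3 = 2898.8 kJ/min
Sensible, feed 30.8→25 °C: -83.99 kJ/min
Outlet flows (mol/min): A 16.908, B 63.992, H₂O 63.992
Sensible, products 25→43.8 °C: 249.39 kJ/min
Q = ΔH = 3064.2 kJ/min = 51.07 kW
Heat supplied = 183.85 MJ/h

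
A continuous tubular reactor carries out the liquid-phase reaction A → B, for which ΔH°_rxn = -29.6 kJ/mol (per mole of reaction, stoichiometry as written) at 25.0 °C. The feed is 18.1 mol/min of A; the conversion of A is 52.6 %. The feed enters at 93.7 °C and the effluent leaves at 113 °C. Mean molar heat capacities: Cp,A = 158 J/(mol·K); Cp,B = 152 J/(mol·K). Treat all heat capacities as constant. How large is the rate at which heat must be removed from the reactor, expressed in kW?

Extent of reaction ξ = 0.526 × 18.1 = 9.5206 mol/min
Reaction term: ξ·ΔH°_rxn = 9.5206 × -29.6 = -281.81 kJ/min
Sensible, feed 93.7→25 °C: -196.47 kJ/min
Outlet flows (mol/min): A 8.5794, B 9.5206
Sensible, products 25→113 °C: 246.64 kJ/min
Q = ΔH = -231.64 kJ/min = -3.8607 kW
Heat removed = 3.8607 kW

Q_out = 3.86 kW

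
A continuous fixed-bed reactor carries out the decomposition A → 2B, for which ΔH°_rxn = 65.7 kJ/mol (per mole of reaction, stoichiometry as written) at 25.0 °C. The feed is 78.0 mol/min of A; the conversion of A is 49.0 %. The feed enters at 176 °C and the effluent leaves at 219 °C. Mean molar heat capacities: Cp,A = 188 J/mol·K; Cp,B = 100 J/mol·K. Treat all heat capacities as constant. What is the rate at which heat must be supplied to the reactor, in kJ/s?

Extent of reaction ξ = 0.490 × 78.0 = 38.22 mol/min
Reaction term: ξ·ΔH°_rxn = 38.22 × 65.7 = 2511.1 kJ/min
Sensible, feed 176→25 °C: -2214.3 kJ/min
Outlet flows (mol/min): A 39.78, B 76.44
Sensible, products 25→219 °C: 2933.8 kJ/min
Q = ΔH = 3230.6 kJ/min = 53.843 kW
Heat supplied = 53.843 kJ/s

Q_in = 53.8 kJ/s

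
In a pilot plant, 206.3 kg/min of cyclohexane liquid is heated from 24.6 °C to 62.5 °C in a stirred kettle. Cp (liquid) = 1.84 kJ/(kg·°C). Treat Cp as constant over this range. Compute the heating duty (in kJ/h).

Q = 863000 kJ/h

Q = ṁ·Cp·ΔT = 206.3 × 1.84 × (62.5 − 24.6) = 14387 kJ/min
Converting: 14387 / 60 s = 239.78 kW
Heating duty = 863190 kJ/h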